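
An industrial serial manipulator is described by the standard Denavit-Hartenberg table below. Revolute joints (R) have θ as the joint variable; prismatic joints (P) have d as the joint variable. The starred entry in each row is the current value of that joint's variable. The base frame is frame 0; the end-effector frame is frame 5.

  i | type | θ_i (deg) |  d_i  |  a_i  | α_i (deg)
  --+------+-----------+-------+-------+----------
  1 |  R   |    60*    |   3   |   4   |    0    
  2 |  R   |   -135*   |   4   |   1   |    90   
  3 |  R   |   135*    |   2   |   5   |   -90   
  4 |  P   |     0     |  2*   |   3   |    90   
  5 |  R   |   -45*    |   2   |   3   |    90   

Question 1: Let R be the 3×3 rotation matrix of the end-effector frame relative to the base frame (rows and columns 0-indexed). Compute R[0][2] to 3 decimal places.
0.259

End-effector z-axis (col 2 of R) = (0.2588,-0.9659,0.0000)
R[0][2] = 0.2588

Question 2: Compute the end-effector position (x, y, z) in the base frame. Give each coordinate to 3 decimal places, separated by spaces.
after link 1: o_1 = (2.0000, 3.4641, 3.0000)
after link 2: o_2 = (2.2588, 2.4982, 7.0000)
after link 3: o_3 = (-0.5881, 5.3956, 10.5355)
after link 4: o_4 = (-1.5032, 8.8107, 11.2426)
after link 5: o_5 = (-3.4350, 8.2930, 14.2426)

-3.435 8.293 14.243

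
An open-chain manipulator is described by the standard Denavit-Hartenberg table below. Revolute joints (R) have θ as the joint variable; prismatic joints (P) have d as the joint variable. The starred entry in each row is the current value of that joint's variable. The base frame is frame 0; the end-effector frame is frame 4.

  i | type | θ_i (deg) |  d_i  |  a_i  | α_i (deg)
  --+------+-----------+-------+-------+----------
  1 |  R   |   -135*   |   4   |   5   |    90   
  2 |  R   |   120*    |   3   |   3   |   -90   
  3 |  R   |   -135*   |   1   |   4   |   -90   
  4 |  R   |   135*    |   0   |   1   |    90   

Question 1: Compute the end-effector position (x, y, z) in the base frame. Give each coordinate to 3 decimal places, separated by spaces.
after link 1: o_1 = (-3.5355, -3.5355, 4.0000)
after link 2: o_2 = (-4.5962, -0.3536, 6.5981)
after link 3: o_3 = (-6.9838, 1.2588, 3.6486)
after link 4: o_4 = (-6.8865, 0.6490, 4.4352)

-6.887 0.649 4.435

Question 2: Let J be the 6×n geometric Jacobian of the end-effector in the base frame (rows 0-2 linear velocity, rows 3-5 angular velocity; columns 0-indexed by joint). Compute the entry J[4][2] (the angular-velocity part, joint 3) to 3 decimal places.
axis z_2 = (0.6124,0.6124,-0.5000); lever o_n−o_2 = (-2.2903,1.0026,-2.1629)
cross product → J_v[:, 2] = (-0.8232,2.4697,2.0165)
J_ω[:, 2] = z_2
entry J[4][2] = 0.6124

0.612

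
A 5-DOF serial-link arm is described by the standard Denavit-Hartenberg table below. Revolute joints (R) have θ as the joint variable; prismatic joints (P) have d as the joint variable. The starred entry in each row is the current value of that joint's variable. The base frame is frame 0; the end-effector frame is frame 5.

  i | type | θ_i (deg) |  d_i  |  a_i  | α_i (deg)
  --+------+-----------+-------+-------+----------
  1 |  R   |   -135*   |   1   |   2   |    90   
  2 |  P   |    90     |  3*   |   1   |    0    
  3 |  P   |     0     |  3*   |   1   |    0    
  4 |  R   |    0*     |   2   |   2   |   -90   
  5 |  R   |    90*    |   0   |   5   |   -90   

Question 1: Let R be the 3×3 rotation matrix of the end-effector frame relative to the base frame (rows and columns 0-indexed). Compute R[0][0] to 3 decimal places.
End-effector x-axis (col 0 of R) = (0.7071,-0.7071,0.0000)
R[0][0] = 0.7071

0.707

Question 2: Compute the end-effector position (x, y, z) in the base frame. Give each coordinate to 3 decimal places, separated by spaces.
after link 1: o_1 = (-1.4142, -1.4142, 1.0000)
after link 2: o_2 = (-3.5355, 0.7071, 2.0000)
after link 3: o_3 = (-5.6569, 2.8284, 3.0000)
after link 4: o_4 = (-7.0711, 4.2426, 5.0000)
after link 5: o_5 = (-3.5355, 0.7071, 5.0000)

-3.536 0.707 5.000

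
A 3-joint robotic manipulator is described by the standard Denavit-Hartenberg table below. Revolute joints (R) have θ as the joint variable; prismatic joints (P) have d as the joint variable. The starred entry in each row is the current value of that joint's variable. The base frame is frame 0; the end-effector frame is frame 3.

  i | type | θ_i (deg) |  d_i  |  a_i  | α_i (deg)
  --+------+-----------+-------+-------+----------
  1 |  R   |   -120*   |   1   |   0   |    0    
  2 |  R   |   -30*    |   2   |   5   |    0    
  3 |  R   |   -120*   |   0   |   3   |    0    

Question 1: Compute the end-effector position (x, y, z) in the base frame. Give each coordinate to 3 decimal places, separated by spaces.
-4.330 0.500 3.000

after link 1: o_1 = (0.0000, 0.0000, 1.0000)
after link 2: o_2 = (-4.3301, -2.5000, 3.0000)
after link 3: o_3 = (-4.3301, 0.5000, 3.0000)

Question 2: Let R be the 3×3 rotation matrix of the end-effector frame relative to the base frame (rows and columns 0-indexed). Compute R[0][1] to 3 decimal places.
End-effector y-axis (col 1 of R) = (-1.0000,-0.0000,0.0000)
R[0][1] = -1.0000

-1.000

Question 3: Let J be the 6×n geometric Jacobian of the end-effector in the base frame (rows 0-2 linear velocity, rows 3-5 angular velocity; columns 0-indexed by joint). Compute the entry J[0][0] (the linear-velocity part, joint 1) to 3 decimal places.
-0.500

axis z_0 = ẑ; lever o_n−o_0 = (-4.3301,0.5000,3.0000)
cross product → J_v[:, 0] = (-0.5000,-4.3301,0.0000)
J_ω[:, 0] = z_0
entry J[0][0] = -0.5000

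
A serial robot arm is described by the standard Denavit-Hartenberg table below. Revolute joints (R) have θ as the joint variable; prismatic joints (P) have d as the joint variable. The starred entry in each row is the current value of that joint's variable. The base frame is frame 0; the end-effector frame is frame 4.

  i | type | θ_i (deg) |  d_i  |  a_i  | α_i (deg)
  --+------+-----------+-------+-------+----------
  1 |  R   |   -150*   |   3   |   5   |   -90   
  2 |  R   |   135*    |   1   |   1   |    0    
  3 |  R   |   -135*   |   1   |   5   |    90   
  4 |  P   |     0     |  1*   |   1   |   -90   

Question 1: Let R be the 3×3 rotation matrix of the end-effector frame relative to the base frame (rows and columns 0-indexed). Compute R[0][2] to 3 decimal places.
End-effector z-axis (col 2 of R) = (0.5000,-0.8660,0.0000)
R[0][2] = 0.5000

0.500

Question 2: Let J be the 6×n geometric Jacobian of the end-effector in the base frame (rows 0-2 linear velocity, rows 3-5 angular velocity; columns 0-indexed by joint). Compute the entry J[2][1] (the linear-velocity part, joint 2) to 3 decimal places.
axis z_1 = (0.5000,-0.8660,0.0000); lever o_n−o_1 = (-3.5838,-4.3785,0.2929)
cross product → J_v[:, 1] = (-0.2537,-0.1464,-5.2929)
J_ω[:, 1] = z_1
entry J[2][1] = -5.2929

-5.293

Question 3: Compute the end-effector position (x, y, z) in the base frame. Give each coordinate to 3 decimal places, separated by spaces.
-7.914 -6.878 3.293

after link 1: o_1 = (-4.3301, -2.5000, 3.0000)
after link 2: o_2 = (-3.2178, -3.0125, 2.2929)
after link 3: o_3 = (-7.0479, -6.3785, 2.2929)
after link 4: o_4 = (-7.9139, -6.8785, 3.2929)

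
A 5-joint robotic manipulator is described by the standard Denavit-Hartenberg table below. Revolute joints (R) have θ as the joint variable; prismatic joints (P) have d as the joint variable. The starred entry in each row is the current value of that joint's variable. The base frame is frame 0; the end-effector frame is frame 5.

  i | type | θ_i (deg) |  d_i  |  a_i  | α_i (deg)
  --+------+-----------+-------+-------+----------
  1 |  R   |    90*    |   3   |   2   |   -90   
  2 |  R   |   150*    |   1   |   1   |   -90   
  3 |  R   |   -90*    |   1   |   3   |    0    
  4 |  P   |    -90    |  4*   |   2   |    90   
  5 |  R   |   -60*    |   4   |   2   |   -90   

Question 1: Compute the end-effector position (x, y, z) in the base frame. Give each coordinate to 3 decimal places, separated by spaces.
after link 1: o_1 = (0.0000, 2.0000, 3.0000)
after link 2: o_2 = (-1.0000, 1.1340, 2.5000)
after link 3: o_3 = (-4.0000, 0.6340, 3.3660)
after link 4: o_4 = (-4.0000, 0.3660, 7.8301)
after link 5: o_5 = (0.0000, 2.0981, 6.8301)

0.000 2.098 6.830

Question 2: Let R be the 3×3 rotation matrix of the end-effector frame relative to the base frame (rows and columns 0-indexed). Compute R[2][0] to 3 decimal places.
End-effector x-axis (col 0 of R) = (0.0000,0.8660,-0.5000)
R[2][0] = -0.5000

-0.500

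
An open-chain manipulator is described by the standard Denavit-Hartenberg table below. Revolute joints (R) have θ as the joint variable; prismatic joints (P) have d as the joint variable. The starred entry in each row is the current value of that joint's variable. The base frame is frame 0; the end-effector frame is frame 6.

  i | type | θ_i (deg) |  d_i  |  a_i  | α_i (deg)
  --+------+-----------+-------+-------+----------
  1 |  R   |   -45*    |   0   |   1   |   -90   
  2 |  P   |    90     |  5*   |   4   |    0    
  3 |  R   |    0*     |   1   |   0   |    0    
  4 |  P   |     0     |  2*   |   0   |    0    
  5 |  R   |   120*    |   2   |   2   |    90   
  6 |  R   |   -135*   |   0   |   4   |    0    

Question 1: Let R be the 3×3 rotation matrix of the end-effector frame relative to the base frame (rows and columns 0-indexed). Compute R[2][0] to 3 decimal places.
-0.354

End-effector x-axis (col 0 of R) = (-0.0670,-0.9330,-0.3536)
R[2][0] = -0.3536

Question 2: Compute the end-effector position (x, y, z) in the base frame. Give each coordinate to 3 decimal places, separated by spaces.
6.285 3.857 -4.414

after link 1: o_1 = (0.7071, -0.7071, 0.0000)
after link 2: o_2 = (4.2426, 2.8284, -4.0000)
after link 3: o_3 = (4.9497, 3.5355, -4.0000)
after link 4: o_4 = (6.3640, 4.9497, -4.0000)
after link 5: o_5 = (6.5534, 7.5887, -3.0000)
after link 6: o_6 = (6.2855, 3.8567, -4.4142)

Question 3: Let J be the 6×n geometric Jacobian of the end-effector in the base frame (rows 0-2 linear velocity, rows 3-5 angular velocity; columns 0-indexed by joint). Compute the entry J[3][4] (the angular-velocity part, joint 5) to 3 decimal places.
0.707

axis z_4 = (0.7071,0.7071,0.0000); lever o_n−o_4 = (-0.0785,-1.0931,-0.4142)
cross product → J_v[:, 4] = (-0.2929,0.2929,-0.7174)
J_ω[:, 4] = z_4
entry J[3][4] = 0.7071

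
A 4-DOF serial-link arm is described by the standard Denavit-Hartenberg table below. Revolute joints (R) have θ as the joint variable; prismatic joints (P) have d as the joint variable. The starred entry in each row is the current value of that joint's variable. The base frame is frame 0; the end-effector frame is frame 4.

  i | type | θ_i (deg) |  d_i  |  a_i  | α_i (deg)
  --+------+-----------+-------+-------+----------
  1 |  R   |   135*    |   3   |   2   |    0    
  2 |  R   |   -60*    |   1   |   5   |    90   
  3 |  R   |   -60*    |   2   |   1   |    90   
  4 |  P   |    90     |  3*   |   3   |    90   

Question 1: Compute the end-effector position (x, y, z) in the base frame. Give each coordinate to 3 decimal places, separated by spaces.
4.166 2.923 1.634

after link 1: o_1 = (-1.4142, 1.4142, 3.0000)
after link 2: o_2 = (-0.1201, 6.2438, 4.0000)
after link 3: o_3 = (1.9411, 6.2092, 3.1340)
after link 4: o_4 = (4.1665, 2.9232, 1.6340)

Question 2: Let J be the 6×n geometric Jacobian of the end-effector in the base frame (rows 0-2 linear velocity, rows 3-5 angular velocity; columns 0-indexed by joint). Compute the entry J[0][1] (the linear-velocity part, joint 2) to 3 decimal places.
axis z_1 = (0.0000,0.0000,1.0000); lever o_n−o_1 = (5.5807,1.5089,-1.3660)
cross product → J_v[:, 1] = (-1.5089,5.5807,0.0000)
J_ω[:, 1] = z_1
entry J[0][1] = -1.5089

-1.509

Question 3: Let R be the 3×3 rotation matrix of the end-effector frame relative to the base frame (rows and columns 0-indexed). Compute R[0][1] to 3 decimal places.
-0.224

End-effector y-axis (col 1 of R) = (-0.2241,-0.8365,-0.5000)
R[0][1] = -0.2241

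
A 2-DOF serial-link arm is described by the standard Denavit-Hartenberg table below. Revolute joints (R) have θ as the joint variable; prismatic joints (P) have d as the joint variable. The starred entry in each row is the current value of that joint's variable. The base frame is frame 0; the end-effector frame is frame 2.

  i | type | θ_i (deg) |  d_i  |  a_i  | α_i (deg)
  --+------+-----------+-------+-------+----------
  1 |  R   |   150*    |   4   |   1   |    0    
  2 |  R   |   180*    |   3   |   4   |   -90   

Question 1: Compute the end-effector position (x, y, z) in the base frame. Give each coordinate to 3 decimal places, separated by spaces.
after link 1: o_1 = (-0.8660, 0.5000, 4.0000)
after link 2: o_2 = (2.5981, -1.5000, 7.0000)

2.598 -1.500 7.000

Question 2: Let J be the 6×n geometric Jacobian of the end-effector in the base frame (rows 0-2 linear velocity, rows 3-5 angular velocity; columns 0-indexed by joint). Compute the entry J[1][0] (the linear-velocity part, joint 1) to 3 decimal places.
axis z_0 = ẑ; lever o_n−o_0 = (2.5981,-1.5000,7.0000)
cross product → J_v[:, 0] = (1.5000,2.5981,-0.0000)
J_ω[:, 0] = z_0
entry J[1][0] = 2.5981

2.598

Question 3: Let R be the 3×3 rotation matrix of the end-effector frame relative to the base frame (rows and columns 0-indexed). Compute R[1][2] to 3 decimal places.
End-effector z-axis (col 2 of R) = (0.5000,0.8660,0.0000)
R[1][2] = 0.8660

0.866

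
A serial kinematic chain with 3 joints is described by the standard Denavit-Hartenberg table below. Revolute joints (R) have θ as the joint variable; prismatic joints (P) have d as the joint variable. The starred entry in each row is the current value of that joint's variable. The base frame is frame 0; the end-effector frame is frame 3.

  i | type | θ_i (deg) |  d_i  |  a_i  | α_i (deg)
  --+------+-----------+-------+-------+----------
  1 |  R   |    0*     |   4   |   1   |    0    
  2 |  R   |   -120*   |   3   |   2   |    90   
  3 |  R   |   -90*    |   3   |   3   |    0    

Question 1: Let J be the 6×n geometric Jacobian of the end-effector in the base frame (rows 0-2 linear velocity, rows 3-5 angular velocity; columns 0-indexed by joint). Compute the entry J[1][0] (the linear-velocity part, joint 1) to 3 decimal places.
-2.598

axis z_0 = ẑ; lever o_n−o_0 = (-2.5981,-0.2321,4.0000)
cross product → J_v[:, 0] = (0.2321,-2.5981,0.0000)
J_ω[:, 0] = z_0
entry J[1][0] = -2.5981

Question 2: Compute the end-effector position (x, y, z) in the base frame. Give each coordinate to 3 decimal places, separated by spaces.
-2.598 -0.232 4.000

after link 1: o_1 = (1.0000, 0.0000, 4.0000)
after link 2: o_2 = (0.0000, -1.7321, 7.0000)
after link 3: o_3 = (-2.5981, -0.2321, 4.0000)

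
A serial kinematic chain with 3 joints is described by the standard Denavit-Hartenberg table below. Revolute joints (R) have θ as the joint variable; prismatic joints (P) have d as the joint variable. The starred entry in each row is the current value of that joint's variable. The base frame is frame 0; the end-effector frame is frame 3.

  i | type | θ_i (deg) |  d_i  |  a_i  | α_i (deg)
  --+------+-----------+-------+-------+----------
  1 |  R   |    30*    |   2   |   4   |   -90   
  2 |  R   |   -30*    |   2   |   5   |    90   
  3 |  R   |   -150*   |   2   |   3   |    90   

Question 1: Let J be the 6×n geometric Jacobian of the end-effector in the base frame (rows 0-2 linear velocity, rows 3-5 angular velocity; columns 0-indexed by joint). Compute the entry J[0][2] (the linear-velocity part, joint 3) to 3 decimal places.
2.424

axis z_2 = (-0.4330,-0.2500,0.8660); lever o_n−o_2 = (-2.0646,-2.9240,0.4330)
cross product → J_v[:, 2] = (2.4240,-1.6005,0.7500)
J_ω[:, 2] = z_2
entry J[0][2] = 2.4240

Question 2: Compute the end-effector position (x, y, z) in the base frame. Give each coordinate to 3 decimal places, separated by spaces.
4.150 2.973 4.933

after link 1: o_1 = (3.4641, 2.0000, 2.0000)
after link 2: o_2 = (6.2141, 5.8971, 4.5000)
after link 3: o_3 = (4.1495, 2.9731, 4.9330)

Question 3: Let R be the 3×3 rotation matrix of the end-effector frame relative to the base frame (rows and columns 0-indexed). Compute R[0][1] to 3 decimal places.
-0.433

End-effector y-axis (col 1 of R) = (-0.4330,-0.2500,0.8660)
R[0][1] = -0.4330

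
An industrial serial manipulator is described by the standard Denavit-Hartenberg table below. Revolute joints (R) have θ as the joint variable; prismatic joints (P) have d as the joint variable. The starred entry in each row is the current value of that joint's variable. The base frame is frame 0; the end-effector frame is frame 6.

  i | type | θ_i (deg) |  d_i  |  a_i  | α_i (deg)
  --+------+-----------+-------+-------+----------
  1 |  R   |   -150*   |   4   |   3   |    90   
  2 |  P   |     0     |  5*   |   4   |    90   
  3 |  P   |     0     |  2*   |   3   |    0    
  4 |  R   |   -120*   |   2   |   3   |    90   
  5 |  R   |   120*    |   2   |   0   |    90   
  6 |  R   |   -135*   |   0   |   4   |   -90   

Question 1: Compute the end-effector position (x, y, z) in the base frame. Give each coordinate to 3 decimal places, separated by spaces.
after link 1: o_1 = (-2.5981, -1.5000, 4.0000)
after link 2: o_2 = (-8.5622, 0.8301, 4.0000)
after link 3: o_3 = (-11.1603, -0.6699, 2.0000)
after link 4: o_4 = (-8.5622, -2.1699, -0.0000)
after link 5: o_5 = (-7.5622, -0.4378, -0.0000)
after link 6: o_6 = (-7.7516, -3.5944, 2.4495)

-7.752 -3.594 2.449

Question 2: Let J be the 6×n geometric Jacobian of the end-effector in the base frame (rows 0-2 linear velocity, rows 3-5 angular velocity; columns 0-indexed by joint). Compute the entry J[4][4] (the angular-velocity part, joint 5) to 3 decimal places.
axis z_4 = (0.5000,0.8660,-0.0000); lever o_n−o_4 = (0.8105,-1.4245,2.4495)
cross product → J_v[:, 4] = (2.1213,-1.2247,-1.4142)
J_ω[:, 4] = z_4
entry J[4][4] = 0.8660

0.866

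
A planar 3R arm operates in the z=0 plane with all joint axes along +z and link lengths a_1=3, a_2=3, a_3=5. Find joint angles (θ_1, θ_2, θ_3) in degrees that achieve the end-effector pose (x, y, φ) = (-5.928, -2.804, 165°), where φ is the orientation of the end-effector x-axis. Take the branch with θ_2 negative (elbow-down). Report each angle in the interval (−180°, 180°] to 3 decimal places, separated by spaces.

wrist centre = target − a_3·(cos φ, sin φ) = (-1.0984, -4.0981)
cos θ_2 = (18.0008−3²−3²)/(2·3·3) = 0.0000; θ_2 = -89.9974° (elbow-down)
β = atan2(-4.0981,-1.0984) = -105.0038°; ψ = atan2(-3.0000,3.0001) = -44.9987°
θ_1 = β − ψ = -60.0051°
θ_3 = φ − θ_1 − θ_2 = -44.9975° (wrapped to (-180°,180°])

-60.005 -89.997 -44.998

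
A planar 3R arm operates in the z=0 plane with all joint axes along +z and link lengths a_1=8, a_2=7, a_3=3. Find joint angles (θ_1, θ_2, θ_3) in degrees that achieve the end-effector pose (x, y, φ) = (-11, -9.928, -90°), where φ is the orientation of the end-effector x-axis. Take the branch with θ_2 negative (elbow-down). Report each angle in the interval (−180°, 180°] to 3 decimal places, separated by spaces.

-120.000 -60.002 90.002

wrist centre = target − a_3·(cos φ, sin φ) = (-11.0000, -6.9280)
cos θ_2 = (168.9972−8²−7²)/(2·8·7) = 0.5000; θ_2 = -60.0017° (elbow-down)
β = atan2(-6.9280,-11.0000) = -147.7965°; ψ = atan2(-6.0623,11.4998) = -27.7965°
θ_1 = β − ψ = -120.0000°
θ_3 = φ − θ_1 − θ_2 = 90.0017° (wrapped to (-180°,180°])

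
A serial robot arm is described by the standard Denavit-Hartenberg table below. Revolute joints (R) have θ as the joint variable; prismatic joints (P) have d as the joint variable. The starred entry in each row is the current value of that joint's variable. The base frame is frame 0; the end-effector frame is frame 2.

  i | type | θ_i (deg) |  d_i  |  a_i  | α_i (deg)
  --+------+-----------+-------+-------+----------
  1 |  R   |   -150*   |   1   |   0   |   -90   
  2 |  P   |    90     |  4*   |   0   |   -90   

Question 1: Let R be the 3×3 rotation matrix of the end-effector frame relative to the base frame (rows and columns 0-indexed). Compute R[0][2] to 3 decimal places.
0.866

End-effector z-axis (col 2 of R) = (0.8660,0.5000,-0.0000)
R[0][2] = 0.8660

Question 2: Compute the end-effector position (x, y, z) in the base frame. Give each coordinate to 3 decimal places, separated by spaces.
after link 1: o_1 = (0.0000, 0.0000, 1.0000)
after link 2: o_2 = (2.0000, -3.4641, 1.0000)

2.000 -3.464 1.000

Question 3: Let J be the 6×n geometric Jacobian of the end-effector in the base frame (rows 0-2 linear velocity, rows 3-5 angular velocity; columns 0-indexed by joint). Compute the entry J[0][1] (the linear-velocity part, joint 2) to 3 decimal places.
0.500

prismatic axis z_1 = (0.5000,-0.8660,0.0000)
J_v[:, 1] = z_1; J_ω[:, 1] = (0,0,0)
entry J[0][1] = 0.5000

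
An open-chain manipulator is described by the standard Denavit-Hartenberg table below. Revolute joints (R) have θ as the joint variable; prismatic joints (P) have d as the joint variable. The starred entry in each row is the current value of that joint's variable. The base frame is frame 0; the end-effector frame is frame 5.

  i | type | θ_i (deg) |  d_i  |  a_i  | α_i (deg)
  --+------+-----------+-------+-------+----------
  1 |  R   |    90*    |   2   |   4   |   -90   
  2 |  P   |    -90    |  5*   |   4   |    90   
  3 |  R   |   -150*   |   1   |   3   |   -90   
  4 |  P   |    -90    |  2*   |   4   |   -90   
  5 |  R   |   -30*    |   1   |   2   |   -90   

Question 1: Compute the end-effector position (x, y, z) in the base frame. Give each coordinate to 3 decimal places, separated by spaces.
-0.402 -2.732 4.036

after link 1: o_1 = (0.0000, 4.0000, 2.0000)
after link 2: o_2 = (-5.0000, 4.0000, 6.0000)
after link 3: o_3 = (-3.5000, 3.0000, 3.4019)
after link 4: o_4 = (-1.7679, -1.0000, 4.4019)
after link 5: o_5 = (-0.4019, -2.7321, 4.0359)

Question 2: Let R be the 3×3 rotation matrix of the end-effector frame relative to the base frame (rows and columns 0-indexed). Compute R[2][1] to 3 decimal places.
End-effector y-axis (col 1 of R) = (-0.5000,0.0000,0.8660)
R[2][1] = 0.8660

0.866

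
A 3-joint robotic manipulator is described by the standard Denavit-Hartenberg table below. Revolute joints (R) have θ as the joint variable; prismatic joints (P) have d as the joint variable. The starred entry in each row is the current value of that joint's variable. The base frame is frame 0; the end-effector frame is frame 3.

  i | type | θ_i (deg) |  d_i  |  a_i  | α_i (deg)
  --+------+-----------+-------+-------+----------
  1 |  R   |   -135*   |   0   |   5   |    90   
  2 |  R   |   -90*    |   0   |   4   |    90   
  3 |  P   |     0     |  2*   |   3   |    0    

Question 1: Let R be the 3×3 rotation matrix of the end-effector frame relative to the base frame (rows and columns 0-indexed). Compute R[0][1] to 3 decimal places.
End-effector y-axis (col 1 of R) = (-0.7071,0.7071,0.0000)
R[0][1] = -0.7071

-0.707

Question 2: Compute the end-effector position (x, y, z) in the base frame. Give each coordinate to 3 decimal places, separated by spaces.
-2.121 -2.121 -7.000

after link 1: o_1 = (-3.5355, -3.5355, 0.0000)
after link 2: o_2 = (-3.5355, -3.5355, -4.0000)
after link 3: o_3 = (-2.1213, -2.1213, -7.0000)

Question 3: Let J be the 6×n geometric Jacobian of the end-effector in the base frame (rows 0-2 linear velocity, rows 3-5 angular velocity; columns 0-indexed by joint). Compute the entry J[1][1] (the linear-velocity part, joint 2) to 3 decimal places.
axis z_1 = (-0.7071,0.7071,0.0000); lever o_n−o_1 = (1.4142,1.4142,-7.0000)
cross product → J_v[:, 1] = (-4.9497,-4.9497,-2.0000)
J_ω[:, 1] = z_1
entry J[1][1] = -4.9497

-4.950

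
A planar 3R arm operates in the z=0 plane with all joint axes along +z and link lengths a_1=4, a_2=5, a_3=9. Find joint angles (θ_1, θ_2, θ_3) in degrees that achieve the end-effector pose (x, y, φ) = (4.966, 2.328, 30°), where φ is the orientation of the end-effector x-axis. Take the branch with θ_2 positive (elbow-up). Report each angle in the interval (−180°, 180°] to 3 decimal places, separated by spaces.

wrist centre = target − a_3·(cos φ, sin φ) = (-2.8282, -2.1720)
cos θ_2 = (12.7165−4²−5²)/(2·4·5) = -0.7071; θ_2 = 134.9985° (elbow-up)
β = atan2(-2.1720,-2.8282) = -142.4768°; ψ = atan2(3.5356,0.4646) = 82.5146°
θ_1 = β − ψ = -224.9913°
θ_3 = φ − θ_1 − θ_2 = 119.9928° (wrapped to (-180°,180°])

135.009 134.999 119.993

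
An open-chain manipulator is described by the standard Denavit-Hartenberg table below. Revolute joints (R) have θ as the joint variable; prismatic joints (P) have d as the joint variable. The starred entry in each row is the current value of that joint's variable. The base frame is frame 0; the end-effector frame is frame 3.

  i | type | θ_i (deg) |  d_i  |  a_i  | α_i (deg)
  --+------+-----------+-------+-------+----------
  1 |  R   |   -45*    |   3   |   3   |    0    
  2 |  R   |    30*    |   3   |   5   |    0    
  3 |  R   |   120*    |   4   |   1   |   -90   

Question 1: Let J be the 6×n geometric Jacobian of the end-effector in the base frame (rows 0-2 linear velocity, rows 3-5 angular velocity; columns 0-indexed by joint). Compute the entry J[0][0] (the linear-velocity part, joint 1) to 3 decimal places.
2.449

axis z_0 = ẑ; lever o_n−o_0 = (6.6921,-2.4495,10.0000)
cross product → J_v[:, 0] = (2.4495,6.6921,-0.0000)
J_ω[:, 0] = z_0
entry J[0][0] = 2.4495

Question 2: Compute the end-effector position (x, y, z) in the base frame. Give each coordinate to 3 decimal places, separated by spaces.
6.692 -2.449 10.000

after link 1: o_1 = (2.1213, -2.1213, 3.0000)
after link 2: o_2 = (6.9509, -3.4154, 6.0000)
after link 3: o_3 = (6.6921, -2.4495, 10.0000)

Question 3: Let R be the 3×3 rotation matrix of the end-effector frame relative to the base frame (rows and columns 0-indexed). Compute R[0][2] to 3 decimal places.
End-effector z-axis (col 2 of R) = (-0.9659,-0.2588,0.0000)
R[0][2] = -0.9659

-0.966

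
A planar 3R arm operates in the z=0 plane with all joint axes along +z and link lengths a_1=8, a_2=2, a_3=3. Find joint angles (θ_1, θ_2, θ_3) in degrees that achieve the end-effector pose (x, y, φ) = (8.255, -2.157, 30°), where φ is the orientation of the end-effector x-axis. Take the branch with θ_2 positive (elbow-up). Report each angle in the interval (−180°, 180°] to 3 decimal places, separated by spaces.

-45.001 134.995 -59.994

wrist centre = target − a_3·(cos φ, sin φ) = (5.6569, -3.6570)
cos θ_2 = (45.3744−8²−2²)/(2·8·2) = -0.7070; θ_2 = 134.9953° (elbow-up)
β = atan2(-3.6570,5.6569) = -32.8812°; ψ = atan2(1.4143,6.5859) = 12.1202°
θ_1 = β − ψ = -45.0015°
θ_3 = φ − θ_1 − θ_2 = -59.9938° (wrapped to (-180°,180°])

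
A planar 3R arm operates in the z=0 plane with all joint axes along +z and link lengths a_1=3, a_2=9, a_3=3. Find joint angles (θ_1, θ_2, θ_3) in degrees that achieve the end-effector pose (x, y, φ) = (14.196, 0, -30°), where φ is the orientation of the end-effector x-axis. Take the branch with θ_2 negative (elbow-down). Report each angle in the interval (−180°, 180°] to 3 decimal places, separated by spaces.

30.006 -30.008 -29.998

wrist centre = target − a_3·(cos φ, sin φ) = (11.5979, 1.5000)
cos θ_2 = (136.7618−3²−9²)/(2·3·9) = 0.8660; θ_2 = -30.0075° (elbow-down)
β = atan2(1.5000,11.5979) = 7.3694°; ψ = atan2(-4.5010,10.7936) = -22.6365°
θ_1 = β − ψ = 30.0058°
θ_3 = φ − θ_1 − θ_2 = -29.9983° (wrapped to (-180°,180°])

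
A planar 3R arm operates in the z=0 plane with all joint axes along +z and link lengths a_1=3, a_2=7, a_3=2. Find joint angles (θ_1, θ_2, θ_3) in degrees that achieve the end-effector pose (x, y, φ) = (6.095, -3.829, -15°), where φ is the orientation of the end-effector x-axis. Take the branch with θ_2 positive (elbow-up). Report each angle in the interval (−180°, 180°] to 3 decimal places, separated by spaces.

-150.009 135.009 0.000

wrist centre = target − a_3·(cos φ, sin φ) = (4.1631, -3.3114)
cos θ_2 = (28.2969−3²−7²)/(2·3·7) = -0.7072; θ_2 = 135.0089° (elbow-up)
β = atan2(-3.3114,4.1631) = -38.4987°; ψ = atan2(4.9490,-1.9505) = 111.5106°
θ_1 = β − ψ = -150.0093°
θ_3 = φ − θ_1 − θ_2 = 0.0004° (wrapped to (-180°,180°])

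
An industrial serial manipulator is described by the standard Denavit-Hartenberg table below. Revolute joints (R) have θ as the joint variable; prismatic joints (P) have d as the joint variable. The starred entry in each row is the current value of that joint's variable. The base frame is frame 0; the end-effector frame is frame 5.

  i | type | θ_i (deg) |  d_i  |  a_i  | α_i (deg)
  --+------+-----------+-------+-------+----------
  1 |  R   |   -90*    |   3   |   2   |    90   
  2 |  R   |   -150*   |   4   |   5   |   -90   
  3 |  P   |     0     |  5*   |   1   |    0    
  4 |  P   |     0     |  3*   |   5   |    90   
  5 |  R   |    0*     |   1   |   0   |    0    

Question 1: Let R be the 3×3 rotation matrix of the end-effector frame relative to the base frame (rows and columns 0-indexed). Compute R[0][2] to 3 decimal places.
-1.000

End-effector z-axis (col 2 of R) = (-1.0000,-0.0000,0.0000)
R[0][2] = -1.0000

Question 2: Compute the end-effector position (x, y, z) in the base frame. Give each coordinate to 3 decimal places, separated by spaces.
-5.000 3.526 -9.428

after link 1: o_1 = (0.0000, -2.0000, 3.0000)
after link 2: o_2 = (-4.0000, 2.3301, 0.5000)
after link 3: o_3 = (-4.0000, 0.6962, -4.3301)
after link 4: o_4 = (-4.0000, 3.5263, -9.4282)
after link 5: o_5 = (-5.0000, 3.5263, -9.4282)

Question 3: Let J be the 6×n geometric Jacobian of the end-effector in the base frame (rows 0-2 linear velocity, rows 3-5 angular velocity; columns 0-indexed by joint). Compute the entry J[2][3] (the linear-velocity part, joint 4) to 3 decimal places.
-0.866

prismatic axis z_3 = (-0.0000,-0.5000,-0.8660)
J_v[:, 3] = z_3; J_ω[:, 3] = (0,0,0)
entry J[2][3] = -0.8660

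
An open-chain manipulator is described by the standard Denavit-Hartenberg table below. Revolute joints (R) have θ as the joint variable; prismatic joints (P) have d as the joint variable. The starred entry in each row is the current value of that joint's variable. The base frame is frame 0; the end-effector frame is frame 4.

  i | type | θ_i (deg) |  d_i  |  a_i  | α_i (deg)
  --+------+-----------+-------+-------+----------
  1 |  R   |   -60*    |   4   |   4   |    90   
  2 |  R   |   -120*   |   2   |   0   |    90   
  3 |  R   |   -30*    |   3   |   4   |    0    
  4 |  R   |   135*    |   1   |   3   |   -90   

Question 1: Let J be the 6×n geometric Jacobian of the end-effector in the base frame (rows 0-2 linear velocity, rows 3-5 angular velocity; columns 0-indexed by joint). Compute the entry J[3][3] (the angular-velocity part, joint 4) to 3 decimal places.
axis z_3 = (-0.4330,0.7500,0.5000); lever o_n−o_3 = (-2.7484,-1.0351,1.1724)
cross product → J_v[:, 3] = (1.3969,-0.8665,2.5095)
J_ω[:, 3] = z_3
entry J[3][3] = -0.4330

-0.433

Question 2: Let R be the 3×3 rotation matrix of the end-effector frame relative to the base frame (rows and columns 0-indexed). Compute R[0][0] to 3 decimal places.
-0.772

End-effector x-axis (col 0 of R) = (-0.7718,-0.5950,0.2241)
R[0][0] = -0.7718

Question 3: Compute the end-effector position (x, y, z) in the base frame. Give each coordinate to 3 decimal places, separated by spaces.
after link 1: o_1 = (2.0000, -3.4641, 4.0000)
after link 2: o_2 = (0.2679, -4.4641, 4.0000)
after link 3: o_3 = (-0.1651, 0.2859, 2.5000)
after link 4: o_4 = (-2.9135, -0.7492, 3.6724)

-2.914 -0.749 3.672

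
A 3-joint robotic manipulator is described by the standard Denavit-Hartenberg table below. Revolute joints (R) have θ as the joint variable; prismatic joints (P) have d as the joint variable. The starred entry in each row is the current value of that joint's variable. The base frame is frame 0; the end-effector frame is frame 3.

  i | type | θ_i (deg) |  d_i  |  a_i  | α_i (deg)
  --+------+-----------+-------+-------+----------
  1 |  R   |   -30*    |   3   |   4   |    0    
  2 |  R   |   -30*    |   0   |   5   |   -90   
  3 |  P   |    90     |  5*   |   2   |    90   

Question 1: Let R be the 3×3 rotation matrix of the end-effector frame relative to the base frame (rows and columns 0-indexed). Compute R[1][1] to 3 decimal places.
0.500

End-effector y-axis (col 1 of R) = (0.8660,0.5000,0.0000)
R[1][1] = 0.5000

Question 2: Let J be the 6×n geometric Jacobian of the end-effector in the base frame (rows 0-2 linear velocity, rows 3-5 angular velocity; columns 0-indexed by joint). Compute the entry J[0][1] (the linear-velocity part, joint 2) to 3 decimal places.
axis z_1 = (0.0000,0.0000,1.0000); lever o_n−o_1 = (6.8301,-1.8301,-2.0000)
cross product → J_v[:, 1] = (1.8301,6.8301,-0.0000)
J_ω[:, 1] = z_1
entry J[0][1] = 1.8301

1.830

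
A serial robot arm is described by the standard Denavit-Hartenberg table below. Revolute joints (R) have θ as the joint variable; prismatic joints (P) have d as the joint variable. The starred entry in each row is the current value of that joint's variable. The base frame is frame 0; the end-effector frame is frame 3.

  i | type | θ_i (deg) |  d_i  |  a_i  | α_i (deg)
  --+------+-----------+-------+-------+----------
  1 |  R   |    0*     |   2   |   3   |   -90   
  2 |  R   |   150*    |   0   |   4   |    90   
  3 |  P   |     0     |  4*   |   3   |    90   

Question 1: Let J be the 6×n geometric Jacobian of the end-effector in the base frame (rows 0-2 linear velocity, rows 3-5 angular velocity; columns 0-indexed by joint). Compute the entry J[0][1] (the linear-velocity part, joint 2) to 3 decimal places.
axis z_1 = (0.0000,1.0000,0.0000); lever o_n−o_1 = (-4.0622,0.0000,-6.9641)
cross product → J_v[:, 1] = (-6.9641,-0.0000,4.0622)
J_ω[:, 1] = z_1
entry J[0][1] = -6.9641

-6.964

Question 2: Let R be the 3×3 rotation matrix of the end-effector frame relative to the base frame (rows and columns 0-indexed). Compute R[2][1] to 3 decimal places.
End-effector y-axis (col 1 of R) = (0.5000,0.0000,-0.8660)
R[2][1] = -0.8660

-0.866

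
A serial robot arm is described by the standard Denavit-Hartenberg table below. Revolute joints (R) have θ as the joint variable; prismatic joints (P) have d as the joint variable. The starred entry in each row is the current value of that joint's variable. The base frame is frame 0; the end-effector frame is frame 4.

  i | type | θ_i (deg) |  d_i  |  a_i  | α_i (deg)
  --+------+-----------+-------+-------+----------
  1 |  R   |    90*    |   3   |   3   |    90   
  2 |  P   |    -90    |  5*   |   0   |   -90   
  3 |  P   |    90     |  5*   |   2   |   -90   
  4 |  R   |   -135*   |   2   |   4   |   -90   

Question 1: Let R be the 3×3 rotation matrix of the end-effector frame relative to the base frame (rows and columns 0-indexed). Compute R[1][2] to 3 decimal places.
0.707

End-effector z-axis (col 2 of R) = (-0.7071,0.7071,-0.0000)
R[1][2] = 0.7071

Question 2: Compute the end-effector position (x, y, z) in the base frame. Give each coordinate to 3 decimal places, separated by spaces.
5.828 10.828 5.000

after link 1: o_1 = (0.0000, 3.0000, 3.0000)
after link 2: o_2 = (5.0000, 3.0000, 3.0000)
after link 3: o_3 = (3.0000, 8.0000, 3.0000)
after link 4: o_4 = (5.8284, 10.8284, 5.0000)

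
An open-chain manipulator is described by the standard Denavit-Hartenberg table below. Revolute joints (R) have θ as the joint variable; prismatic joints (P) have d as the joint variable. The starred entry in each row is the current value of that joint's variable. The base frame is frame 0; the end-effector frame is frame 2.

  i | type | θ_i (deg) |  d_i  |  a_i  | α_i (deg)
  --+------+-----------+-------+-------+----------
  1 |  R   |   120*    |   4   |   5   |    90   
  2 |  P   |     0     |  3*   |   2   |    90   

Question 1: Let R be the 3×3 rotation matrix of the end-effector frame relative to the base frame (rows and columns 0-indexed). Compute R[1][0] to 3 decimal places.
0.866

End-effector x-axis (col 0 of R) = (-0.5000,0.8660,0.0000)
R[1][0] = 0.8660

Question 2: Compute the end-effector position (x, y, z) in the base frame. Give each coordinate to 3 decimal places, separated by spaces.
after link 1: o_1 = (-2.5000, 4.3301, 4.0000)
after link 2: o_2 = (-0.9019, 7.5622, 4.0000)

-0.902 7.562 4.000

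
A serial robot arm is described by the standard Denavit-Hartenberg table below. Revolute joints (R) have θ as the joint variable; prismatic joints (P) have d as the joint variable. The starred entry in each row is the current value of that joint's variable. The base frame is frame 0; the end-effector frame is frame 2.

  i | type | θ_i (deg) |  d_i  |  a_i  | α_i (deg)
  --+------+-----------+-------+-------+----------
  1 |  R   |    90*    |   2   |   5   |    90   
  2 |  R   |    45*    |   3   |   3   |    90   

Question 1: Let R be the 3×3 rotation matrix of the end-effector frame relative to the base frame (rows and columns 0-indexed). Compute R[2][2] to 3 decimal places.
End-effector z-axis (col 2 of R) = (0.0000,0.7071,-0.7071)
R[2][2] = -0.7071

-0.707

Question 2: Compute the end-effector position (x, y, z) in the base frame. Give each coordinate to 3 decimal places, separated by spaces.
after link 1: o_1 = (0.0000, 5.0000, 2.0000)
after link 2: o_2 = (3.0000, 7.1213, 4.1213)

3.000 7.121 4.121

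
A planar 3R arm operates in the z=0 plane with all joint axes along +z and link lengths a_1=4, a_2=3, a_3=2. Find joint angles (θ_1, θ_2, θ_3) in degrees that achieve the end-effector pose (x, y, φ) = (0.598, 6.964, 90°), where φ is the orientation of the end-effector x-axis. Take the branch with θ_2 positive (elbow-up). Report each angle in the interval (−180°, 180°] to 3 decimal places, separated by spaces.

wrist centre = target − a_3·(cos φ, sin φ) = (0.5980, 4.9640)
cos θ_2 = (24.9989−4²−3²)/(2·4·3) = -0.0000; θ_2 = 90.0026° (elbow-up)
β = atan2(4.9640,0.5980) = 83.1308°; ψ = atan2(3.0000,3.9999) = 36.8708°
θ_1 = β − ψ = 46.2600°
θ_3 = φ − θ_1 − θ_2 = -46.2626° (wrapped to (-180°,180°])

46.260 90.003 -46.263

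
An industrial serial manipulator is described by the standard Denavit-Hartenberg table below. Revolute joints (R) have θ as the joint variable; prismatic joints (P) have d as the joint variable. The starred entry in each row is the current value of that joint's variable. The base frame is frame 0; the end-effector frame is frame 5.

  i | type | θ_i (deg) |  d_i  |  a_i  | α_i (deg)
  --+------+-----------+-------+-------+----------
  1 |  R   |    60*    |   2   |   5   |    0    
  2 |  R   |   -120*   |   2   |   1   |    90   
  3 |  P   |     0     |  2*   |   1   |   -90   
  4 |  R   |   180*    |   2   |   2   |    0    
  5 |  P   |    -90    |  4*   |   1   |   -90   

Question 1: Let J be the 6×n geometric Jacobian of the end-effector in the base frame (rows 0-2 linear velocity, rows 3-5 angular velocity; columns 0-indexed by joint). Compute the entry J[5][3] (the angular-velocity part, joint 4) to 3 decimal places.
1.000

axis z_3 = (0.0000,0.0000,1.0000); lever o_n−o_3 = (-0.1340,2.2321,6.0000)
cross product → J_v[:, 3] = (-2.2321,-0.1340,0.0000)
J_ω[:, 3] = z_3
entry J[5][3] = 1.0000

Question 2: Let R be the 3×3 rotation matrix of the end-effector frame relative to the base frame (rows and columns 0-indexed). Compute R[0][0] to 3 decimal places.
0.866

End-effector x-axis (col 0 of R) = (0.8660,0.5000,0.0000)
R[0][0] = 0.8660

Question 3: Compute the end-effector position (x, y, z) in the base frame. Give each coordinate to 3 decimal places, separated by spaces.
after link 1: o_1 = (2.5000, 4.3301, 2.0000)
after link 2: o_2 = (3.0000, 3.4641, 4.0000)
after link 3: o_3 = (1.7679, 1.5981, 4.0000)
after link 4: o_4 = (0.7679, 3.3301, 6.0000)
after link 5: o_5 = (1.6340, 3.8301, 10.0000)

1.634 3.830 10.000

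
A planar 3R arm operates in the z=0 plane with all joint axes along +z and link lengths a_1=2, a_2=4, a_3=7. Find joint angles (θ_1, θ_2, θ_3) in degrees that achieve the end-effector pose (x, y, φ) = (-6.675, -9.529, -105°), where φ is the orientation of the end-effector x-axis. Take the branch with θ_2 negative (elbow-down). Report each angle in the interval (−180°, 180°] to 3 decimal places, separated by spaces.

-119.985 -45.016 60.001

wrist centre = target − a_3·(cos φ, sin φ) = (-4.8633, -2.7675)
cos θ_2 = (31.3105−2²−4²)/(2·2·4) = 0.7069; θ_2 = -45.0161° (elbow-down)
β = atan2(-2.7675,-4.8633) = -150.3573°; ψ = atan2(-2.8292,4.8276) = -30.3723°
θ_1 = β − ψ = -119.9849°
θ_3 = φ − θ_1 − θ_2 = 60.0010° (wrapped to (-180°,180°])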